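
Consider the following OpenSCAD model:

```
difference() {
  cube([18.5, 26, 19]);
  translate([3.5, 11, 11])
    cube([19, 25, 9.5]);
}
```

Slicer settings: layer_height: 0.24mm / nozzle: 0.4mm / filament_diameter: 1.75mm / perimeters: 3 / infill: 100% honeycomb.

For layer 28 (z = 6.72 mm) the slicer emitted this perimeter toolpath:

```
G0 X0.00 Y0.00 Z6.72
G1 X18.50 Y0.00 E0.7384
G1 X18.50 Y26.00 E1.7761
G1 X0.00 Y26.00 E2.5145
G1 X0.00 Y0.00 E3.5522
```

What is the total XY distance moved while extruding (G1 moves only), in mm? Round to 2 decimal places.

Sum the Euclidean lengths of each G1 segment: total = 89.00 mm.

89.00 mm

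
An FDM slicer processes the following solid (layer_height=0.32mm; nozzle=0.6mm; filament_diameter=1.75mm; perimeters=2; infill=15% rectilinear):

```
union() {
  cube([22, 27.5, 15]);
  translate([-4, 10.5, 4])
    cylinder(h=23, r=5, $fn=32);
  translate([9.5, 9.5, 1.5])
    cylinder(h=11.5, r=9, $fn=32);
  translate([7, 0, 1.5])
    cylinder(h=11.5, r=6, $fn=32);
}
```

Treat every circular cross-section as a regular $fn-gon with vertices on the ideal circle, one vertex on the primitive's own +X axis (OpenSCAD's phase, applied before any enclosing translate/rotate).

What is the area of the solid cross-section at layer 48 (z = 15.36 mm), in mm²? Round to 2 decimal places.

78.04 mm²

At z = 15.36 mm: the cube is not intersected at this z (z outside [0, 15]); the cylinder at (-4, 10.5): section is a regular 32-gon, circumradius r=5 (area = (32/2)·5.000²·sin(360°/32) = 78.04 mm²); the cylinder at (9.5, 9.5) does not reach this height (z outside [1.5, 13]); the cylinder at (7, 0) is absent (z outside [1.5, 13]); Merging all regions: only the r=5 cylinder at (-4, 10.5) is present, so the union is just that shape — area = 78.04 mm². Overall, the cross-section is a single solid region. Net area = 78.04 mm².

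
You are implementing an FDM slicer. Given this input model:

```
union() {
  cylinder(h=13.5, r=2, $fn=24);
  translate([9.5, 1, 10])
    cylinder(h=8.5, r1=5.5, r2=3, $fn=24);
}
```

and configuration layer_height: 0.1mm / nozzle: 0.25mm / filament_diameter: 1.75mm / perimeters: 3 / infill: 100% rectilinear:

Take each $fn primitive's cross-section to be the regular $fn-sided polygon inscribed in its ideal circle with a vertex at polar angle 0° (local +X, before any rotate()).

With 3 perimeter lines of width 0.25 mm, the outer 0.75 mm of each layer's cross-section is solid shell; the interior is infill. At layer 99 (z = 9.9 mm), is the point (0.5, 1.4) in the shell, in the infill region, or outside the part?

At z = 9.9 mm: the cylinder: section is a regular 24-gon, circumradius r=2; the cone at (9.5, 1) does not reach this height (z outside [10, 18.5]); Combining (union): only the r=2 cylinder is present, so the union is just that shape — 1 connected region. Overall, the cross-section is a single solid region. The nearest boundary edge runs (1.00, 1.73)→(0.52, 1.93); distance from the point to it = 0.50 mm. The point is inside the cross-section, 0.50 mm from the nearest boundary — within the 0.75 mm shell band (3 × 0.25).

shell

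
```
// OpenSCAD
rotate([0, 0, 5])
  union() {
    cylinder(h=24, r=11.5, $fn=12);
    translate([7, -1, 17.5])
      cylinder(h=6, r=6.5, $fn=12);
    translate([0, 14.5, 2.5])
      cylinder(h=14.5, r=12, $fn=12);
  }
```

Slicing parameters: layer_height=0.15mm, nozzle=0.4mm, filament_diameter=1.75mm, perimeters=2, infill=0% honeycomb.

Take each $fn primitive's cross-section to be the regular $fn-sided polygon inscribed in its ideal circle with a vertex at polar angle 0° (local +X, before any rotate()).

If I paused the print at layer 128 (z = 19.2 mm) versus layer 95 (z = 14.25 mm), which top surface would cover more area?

layer 95 (z = 14.25 mm)

Layer 128 (z = 19.2): the r=11.5 cylinder contributes a regular 12-gon of circumradius 11.5 (area = (12/2)·11.500²·sin(360°/12) = 396.75 mm²); the r=6.5 cylinder at (7, -1) gives a regular 12-gon of circumradius 6.5 (constant along its height) (area = (12/2)·6.500²·sin(360°/12) = 126.75 mm²); the cylinder at (0, 14.5) is not intersected at this z (z outside [2.5, 17]); Taking the union: the regions partially overlap — summed areas 523.50 mm² minus the doubly-counted overlap 107.58 mm² gives 415.92 mm² — area = 415.92 mm²; (whole slice rotated 5° about Z — lengths, areas and connectivity unchanged). So its area = 415.92 mm². Layer 95 (z = 14.25): the cylinder: section is a regular 12-gon, circumradius r=11.5 (area = (12/2)·11.500²·sin(360°/12) = 396.75 mm²); the cylinder at (7, -1) does not reach this height (z outside [17.5, 23.5]); the cylinder at (0, 14.5): section is a regular 12-gon, circumradius r=12 (area = (12/2)·12.000²·sin(360°/12) = 432.00 mm²); Taking the union: the regions partially overlap — summed areas 828.75 mm² minus the doubly-counted overlap 104.35 mm² gives 724.40 mm² — area = 724.40 mm²; (whole slice rotated 5° about Z — lengths, areas and connectivity unchanged). So its area = 724.40 mm². Layer 95 is larger (724.40 vs 415.92 mm²).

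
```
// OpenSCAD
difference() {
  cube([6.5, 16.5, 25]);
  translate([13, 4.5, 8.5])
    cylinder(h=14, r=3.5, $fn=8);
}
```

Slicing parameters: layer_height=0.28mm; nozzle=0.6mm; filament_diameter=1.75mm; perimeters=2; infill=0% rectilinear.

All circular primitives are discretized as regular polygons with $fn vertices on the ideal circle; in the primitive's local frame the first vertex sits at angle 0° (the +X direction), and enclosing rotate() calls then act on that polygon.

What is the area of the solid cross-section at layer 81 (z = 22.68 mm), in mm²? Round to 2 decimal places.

107.25 mm²

At z = 22.68 mm: the 6.5×16.5 cube contributes its full rectangle (area 107.25 mm²); the cylinder at (13, 4.5) is not intersected at this z (z outside [8.5, 22.5]); Taking the first minus the rest: none of the subtracted shapes is present at this height, so the 6.5×16.5 cube is unchanged — area = 107.25 mm². Overall, the cross-section is a single solid region. Net area = 107.25 mm².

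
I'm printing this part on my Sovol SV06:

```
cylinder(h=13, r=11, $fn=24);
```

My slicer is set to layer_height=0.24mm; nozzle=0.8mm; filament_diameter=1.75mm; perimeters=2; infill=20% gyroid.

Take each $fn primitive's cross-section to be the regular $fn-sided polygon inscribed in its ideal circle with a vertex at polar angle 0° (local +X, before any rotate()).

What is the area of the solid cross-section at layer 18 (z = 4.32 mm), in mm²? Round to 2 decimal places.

At z = 4.32 mm: the r=11 cylinder contributes a regular 24-gon of circumradius 11 (area = (24/2)·11.000²·sin(360°/24) = 375.81 mm²). Overall, the cross-section is a single solid region. Net area = 375.81 mm².

375.81 mm²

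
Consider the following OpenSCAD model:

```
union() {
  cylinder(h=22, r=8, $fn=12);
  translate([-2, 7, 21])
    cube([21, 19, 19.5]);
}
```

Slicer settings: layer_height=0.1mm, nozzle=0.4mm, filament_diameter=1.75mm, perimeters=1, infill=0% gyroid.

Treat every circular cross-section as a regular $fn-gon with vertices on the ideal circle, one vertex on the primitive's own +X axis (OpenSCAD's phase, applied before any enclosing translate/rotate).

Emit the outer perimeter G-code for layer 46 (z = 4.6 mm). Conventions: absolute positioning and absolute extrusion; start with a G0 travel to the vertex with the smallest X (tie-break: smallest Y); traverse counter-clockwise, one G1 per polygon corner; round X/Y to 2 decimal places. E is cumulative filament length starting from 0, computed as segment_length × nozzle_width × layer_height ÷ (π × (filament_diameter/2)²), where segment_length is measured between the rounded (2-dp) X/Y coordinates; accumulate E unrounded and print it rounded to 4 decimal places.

G0 X-8.00 Y0.00 Z4.60
G1 X-6.93 Y-4.00 E0.0689
G1 X-4.00 Y-6.93 E0.1378
G1 X0.00 Y-8.00 E0.2066
G1 X4.00 Y-6.93 E0.2755
G1 X6.93 Y-4.00 E0.3444
G1 X8.00 Y0.00 E0.4133
G1 X6.93 Y4.00 E0.4821
G1 X4.00 Y6.93 E0.5510
G1 X0.00 Y8.00 E0.6199
G1 X-4.00 Y6.93 E0.6887
G1 X-6.93 Y4.00 E0.7577
G1 X-8.00 Y0.00 E0.8265

At z = 4.6 mm: the r=8 cylinder contributes a regular 12-gon of circumradius 8; the cube at (-2, 7) does not reach this height (z outside [21, 40.5]); Combining (union): only the r=8 cylinder is present, so the union is just that shape — 1 connected region. The outline is a single polygon with 12 vertices. Extrusion per mm of travel: 0.4 × 0.1 / (π × 0.875²) = 0.016630. Accumulating E over each segment gives final E = 0.8265.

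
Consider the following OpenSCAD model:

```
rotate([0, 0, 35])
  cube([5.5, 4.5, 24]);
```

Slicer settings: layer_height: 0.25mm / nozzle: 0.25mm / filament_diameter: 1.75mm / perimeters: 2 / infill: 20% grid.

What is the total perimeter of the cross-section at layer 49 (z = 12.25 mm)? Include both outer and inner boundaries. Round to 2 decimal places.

At z = 12.25 mm: the 5.5×4.5 cube contributes its full rectangle (perimeter 20.00 mm); (whole slice rotated 35° about Z — lengths, areas and connectivity unchanged). Overall, the cross-section is a single solid region. Total boundary length (outer) = 20.00 mm.

20.00 mm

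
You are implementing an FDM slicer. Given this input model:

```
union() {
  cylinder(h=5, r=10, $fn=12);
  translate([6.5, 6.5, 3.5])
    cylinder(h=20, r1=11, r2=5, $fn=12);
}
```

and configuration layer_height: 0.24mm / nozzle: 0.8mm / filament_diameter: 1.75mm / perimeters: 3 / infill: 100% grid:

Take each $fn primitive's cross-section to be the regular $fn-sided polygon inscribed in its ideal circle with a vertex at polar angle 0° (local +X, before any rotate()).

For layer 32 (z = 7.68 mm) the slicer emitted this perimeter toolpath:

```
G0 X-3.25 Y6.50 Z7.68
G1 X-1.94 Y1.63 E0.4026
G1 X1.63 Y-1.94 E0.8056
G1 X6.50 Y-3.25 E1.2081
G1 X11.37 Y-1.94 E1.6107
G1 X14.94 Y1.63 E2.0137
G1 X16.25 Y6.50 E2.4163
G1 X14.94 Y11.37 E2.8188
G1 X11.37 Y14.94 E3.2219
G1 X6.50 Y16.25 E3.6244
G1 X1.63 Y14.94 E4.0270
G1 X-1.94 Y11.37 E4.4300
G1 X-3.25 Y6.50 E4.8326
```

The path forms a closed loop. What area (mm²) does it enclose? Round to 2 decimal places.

Apply the shoelace formula to the sequence of (X, Y) vertices; enclosed area = 284.96 mm².

284.96 mm²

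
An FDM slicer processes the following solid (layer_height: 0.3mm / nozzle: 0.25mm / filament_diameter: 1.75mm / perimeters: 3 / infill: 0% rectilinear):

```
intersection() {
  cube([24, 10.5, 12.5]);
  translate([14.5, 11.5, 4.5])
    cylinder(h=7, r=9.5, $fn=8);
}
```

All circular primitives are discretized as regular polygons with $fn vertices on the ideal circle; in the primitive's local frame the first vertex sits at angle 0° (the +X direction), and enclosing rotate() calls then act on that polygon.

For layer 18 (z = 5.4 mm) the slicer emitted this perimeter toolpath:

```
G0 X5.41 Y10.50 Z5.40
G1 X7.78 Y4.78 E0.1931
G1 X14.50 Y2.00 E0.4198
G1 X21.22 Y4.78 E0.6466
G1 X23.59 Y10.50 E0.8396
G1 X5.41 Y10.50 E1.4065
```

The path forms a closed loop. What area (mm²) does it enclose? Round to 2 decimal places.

109.11 mm²

Apply the shoelace formula to the sequence of (X, Y) vertices; enclosed area = 109.11 mm².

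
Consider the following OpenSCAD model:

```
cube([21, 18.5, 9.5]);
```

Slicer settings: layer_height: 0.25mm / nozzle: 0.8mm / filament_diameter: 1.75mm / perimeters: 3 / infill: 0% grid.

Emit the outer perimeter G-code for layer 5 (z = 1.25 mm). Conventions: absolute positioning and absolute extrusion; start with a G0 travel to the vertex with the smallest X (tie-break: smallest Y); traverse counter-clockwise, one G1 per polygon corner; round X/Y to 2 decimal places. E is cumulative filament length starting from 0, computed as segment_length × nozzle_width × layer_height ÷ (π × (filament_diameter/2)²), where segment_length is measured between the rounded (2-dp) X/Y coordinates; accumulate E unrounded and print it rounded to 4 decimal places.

G0 X0.00 Y0.00 Z1.25
G1 X21.00 Y0.00 E1.7462
G1 X21.00 Y18.50 E3.2844
G1 X0.00 Y18.50 E5.0306
G1 X0.00 Y0.00 E6.5689

At z = 1.25 mm: the 21×18.5 cube contributes its full rectangle. The outline is a single polygon with 4 vertices. Extrusion per mm of travel: 0.8 × 0.25 / (π × 0.875²) = 0.083150. Accumulating E over each segment gives final E = 6.5689.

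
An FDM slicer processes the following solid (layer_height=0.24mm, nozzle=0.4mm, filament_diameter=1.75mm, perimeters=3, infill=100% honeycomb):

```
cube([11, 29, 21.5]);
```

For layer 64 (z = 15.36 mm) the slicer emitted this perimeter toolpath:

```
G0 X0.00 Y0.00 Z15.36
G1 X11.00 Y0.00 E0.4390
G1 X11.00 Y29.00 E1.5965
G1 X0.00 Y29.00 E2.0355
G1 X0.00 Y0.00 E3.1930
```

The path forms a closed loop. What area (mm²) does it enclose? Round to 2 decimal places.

Apply the shoelace formula to the sequence of (X, Y) vertices; enclosed area = 319.00 mm².

319.00 mm²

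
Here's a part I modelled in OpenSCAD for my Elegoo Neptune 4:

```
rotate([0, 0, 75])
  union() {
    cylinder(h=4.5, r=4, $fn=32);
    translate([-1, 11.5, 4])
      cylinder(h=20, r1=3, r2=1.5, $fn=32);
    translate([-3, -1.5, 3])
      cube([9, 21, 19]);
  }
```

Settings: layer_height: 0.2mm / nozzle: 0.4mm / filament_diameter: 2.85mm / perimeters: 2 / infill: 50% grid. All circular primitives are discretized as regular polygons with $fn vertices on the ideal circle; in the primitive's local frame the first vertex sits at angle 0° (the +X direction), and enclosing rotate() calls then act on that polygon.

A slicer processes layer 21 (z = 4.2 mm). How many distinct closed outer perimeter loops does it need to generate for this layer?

1

At z = 4.2 mm: the r=4 cylinder contributes a regular 32-gon of circumradius 4; the cone at (-1, 11.5) (r1=3→r2=1.5) has section circumradius 2.985 here — a regular 32-gon; the cube at (-3, -1.5) (footprint 9×21) is included at this height; Combining (union): the regions partially overlap (shared area 58.37 mm²), so overlapping operands fuse into one piece — 1 connected region; (rotated 75° about Z; rotation is an isometry so areas/perimeters/island counts are preserved). The result has 1 disconnected region.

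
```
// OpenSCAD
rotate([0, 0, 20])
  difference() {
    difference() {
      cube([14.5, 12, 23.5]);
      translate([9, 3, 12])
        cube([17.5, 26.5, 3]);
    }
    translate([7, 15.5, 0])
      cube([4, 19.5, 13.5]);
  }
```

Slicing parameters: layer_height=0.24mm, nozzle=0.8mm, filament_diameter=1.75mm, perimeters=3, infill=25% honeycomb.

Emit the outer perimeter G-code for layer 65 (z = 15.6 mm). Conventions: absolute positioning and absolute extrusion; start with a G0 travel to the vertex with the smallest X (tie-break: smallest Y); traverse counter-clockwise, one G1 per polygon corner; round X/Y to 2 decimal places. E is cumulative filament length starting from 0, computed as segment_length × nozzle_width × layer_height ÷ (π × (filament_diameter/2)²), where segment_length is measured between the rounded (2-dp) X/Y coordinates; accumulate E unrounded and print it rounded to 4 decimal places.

G0 X-4.10 Y11.28 Z15.60
G1 X0.00 Y0.00 E0.9581
G1 X13.63 Y4.96 E2.1159
G1 X9.52 Y16.24 E3.0742
G1 X-4.10 Y11.28 E4.2312

At z = 15.6 mm: the cube is present — its section is the full 14.5×12 rectangle; the cube at (9, 3) does not reach this height (z outside [12, 15]); After the difference (first − rest): none of the subtracted shapes is present at this height, so the 14.5×12 cube is unchanged — 1 connected region; the cube at (7, 15.5) is absent (z outside [0, 13.5]); After the difference (first − rest): none of the subtracted shapes is present at this height, so that combined region is unchanged — 1 connected region; (rotated 20° about Z; rotation is an isometry so areas/perimeters/island counts are preserved). The outline is a single polygon with 4 vertices. Extrusion per mm of travel: 0.8 × 0.24 / (π × 0.875²) = 0.079824. Accumulating E over each segment gives final E = 4.2312.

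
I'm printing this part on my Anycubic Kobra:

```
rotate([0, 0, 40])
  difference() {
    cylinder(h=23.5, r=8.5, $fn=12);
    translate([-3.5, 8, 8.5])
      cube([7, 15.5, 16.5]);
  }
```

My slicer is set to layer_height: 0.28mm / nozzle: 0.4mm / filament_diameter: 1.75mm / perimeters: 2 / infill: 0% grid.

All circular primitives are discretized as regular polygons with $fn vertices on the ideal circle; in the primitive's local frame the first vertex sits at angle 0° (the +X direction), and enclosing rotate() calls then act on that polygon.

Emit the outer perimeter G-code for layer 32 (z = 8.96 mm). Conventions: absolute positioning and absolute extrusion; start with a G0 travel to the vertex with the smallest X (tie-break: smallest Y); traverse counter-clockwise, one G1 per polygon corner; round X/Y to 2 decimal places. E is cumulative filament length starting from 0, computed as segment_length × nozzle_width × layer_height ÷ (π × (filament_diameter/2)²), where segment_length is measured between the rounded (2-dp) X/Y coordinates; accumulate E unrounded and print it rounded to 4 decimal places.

At z = 8.96 mm: the cylinder: section is a regular 12-gon, circumradius r=8.5; the cube at (-3.5, 8) (footprint 7×15.5) is included at this height; Taking the first minus the rest: starting from the r=8.5 cylinder, the 7×15.5 cube at (-3.5, 8) partially overlaps it — only the 0.93 mm² overlap (of its 108.50 mm²) is removed, clipping the outline — 1 connected region; (whole slice rotated 40° about Z — lengths, areas and connectivity unchanged). The outline is a single polygon with 13 vertices. Extrusion per mm of travel: 0.4 × 0.28 / (π × 0.875²) = 0.046564. Accumulating E over each segment gives final E = 2.4525.

G0 X-8.37 Y-1.48 Z8.96
G1 X-6.51 Y-5.46 E0.2046
G1 X-2.91 Y-7.99 E0.4095
G1 X1.48 Y-8.37 E0.6146
G1 X5.46 Y-6.51 E0.8192
G1 X7.99 Y-2.91 E1.0241
G1 X8.37 Y1.48 E1.2293
G1 X6.51 Y5.46 E1.4338
G1 X2.91 Y7.99 E1.6387
G1 X-1.48 Y8.37 E1.8439
G1 X-3.71 Y7.33 E1.9585
G1 X-6.57 Y4.93 E2.1323
G1 X-7.99 Y2.91 E2.2473
G1 X-8.37 Y-1.48 E2.4525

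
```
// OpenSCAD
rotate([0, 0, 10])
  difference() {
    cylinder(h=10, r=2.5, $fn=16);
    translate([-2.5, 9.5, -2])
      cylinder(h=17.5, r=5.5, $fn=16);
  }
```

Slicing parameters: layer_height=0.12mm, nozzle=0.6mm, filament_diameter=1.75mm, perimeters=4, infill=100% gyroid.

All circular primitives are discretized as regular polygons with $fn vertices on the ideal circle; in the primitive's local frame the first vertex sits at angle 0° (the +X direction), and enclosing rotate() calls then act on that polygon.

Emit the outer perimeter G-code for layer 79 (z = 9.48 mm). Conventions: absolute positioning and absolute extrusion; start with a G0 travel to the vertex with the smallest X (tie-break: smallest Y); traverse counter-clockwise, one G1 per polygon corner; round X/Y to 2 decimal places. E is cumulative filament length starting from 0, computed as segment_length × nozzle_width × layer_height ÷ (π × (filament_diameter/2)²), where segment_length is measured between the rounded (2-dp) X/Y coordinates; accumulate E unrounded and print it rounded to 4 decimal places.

At z = 9.48 mm: the r=2.5 cylinder gives a regular 16-gon of circumradius 2.5 (constant along its height); the cylinder at (-2.5, 9.5): section is a regular 16-gon, circumradius r=5.5; After the difference (first − rest): starting from the r=2.5 cylinder, the r=5.5 cylinder at (-2.5, 9.5) misses the remaining region (no effect) — 1 connected region; (whole slice rotated 10° about Z — lengths, areas and connectivity unchanged). The outline is a single polygon with 16 vertices. Extrusion per mm of travel: 0.6 × 0.12 / (π × 0.875²) = 0.029934. Accumulating E over each segment gives final E = 0.4670.

G0 X-2.46 Y-0.43 Z9.48
G1 X-2.11 Y-1.34 E0.0292
G1 X-1.43 Y-2.05 E0.0586
G1 X-0.54 Y-2.44 E0.0877
G1 X0.43 Y-2.46 E0.1167
G1 X1.34 Y-2.11 E0.1459
G1 X2.05 Y-1.43 E0.1754
G1 X2.44 Y-0.54 E0.2044
G1 X2.46 Y0.43 E0.2335
G1 X2.11 Y1.34 E0.2627
G1 X1.43 Y2.05 E0.2921
G1 X0.54 Y2.44 E0.3212
G1 X-0.43 Y2.46 E0.3502
G1 X-1.34 Y2.11 E0.3794
G1 X-2.05 Y1.43 E0.4088
G1 X-2.44 Y0.54 E0.4379
G1 X-2.46 Y-0.43 E0.4670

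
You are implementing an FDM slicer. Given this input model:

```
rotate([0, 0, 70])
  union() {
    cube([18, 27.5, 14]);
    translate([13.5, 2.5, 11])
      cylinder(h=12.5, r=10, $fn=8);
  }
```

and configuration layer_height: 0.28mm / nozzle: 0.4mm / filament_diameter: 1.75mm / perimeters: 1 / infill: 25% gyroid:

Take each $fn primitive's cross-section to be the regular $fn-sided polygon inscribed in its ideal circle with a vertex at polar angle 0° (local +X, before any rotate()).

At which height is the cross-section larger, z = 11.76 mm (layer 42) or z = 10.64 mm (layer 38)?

Layer 42 (z = 11.76): the cube (footprint 18×27.5) is included at this height (area 495.00 mm²); the r=10 cylinder at (13.5, 2.5) contributes a regular 8-gon of circumradius 10 (area = (8/2)·10.000²·sin(360°/8) = 282.84 mm²); Taking the union: the regions partially overlap — summed areas 777.84 mm² minus the doubly-counted overlap 146.47 mm² gives 631.37 mm² — area = 631.37 mm²; (rotated 70° about Z; rotation is an isometry so areas/perimeters/island counts are preserved). So its area = 631.37 mm². Layer 38 (z = 10.64): the cube is present — its section is the full 18×27.5 rectangle (area 495.00 mm²); the cylinder at (13.5, 2.5) is not intersected at this z (z outside [11, 23.5]); Taking the union: only the 18×27.5 cube is present, so the union is just that shape — area = 495.00 mm²; (rotated 70° about Z; rotation is an isometry so areas/perimeters/island counts are preserved). So its area = 495.00 mm². Layer 42 is larger (631.37 vs 495.00 mm²).

layer 42 (z = 11.76 mm)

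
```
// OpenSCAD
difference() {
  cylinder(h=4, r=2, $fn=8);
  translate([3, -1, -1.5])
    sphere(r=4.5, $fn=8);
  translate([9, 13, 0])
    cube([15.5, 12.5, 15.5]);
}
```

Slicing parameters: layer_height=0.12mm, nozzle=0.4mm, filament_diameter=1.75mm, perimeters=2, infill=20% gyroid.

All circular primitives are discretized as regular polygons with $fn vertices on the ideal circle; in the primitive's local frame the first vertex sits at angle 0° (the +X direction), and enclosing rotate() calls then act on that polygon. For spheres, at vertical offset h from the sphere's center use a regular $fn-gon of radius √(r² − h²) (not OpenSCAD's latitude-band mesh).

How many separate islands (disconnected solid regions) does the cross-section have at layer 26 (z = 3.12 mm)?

At z = 3.12 mm: the cylinder: section is a regular 8-gon, circumradius r=2; the sphere at (3, -1) is absent (|z−center|=4.620 > r=4.5); the 15.5×12.5 cube at (9, 13) contributes its full rectangle; After the difference (first − rest): starting from the r=2 cylinder, the 15.5×12.5 cube at (9, 13) misses the remaining region (no effect) — 1 connected region. Overall, the cross-section is a single solid region. Island count = 1.

1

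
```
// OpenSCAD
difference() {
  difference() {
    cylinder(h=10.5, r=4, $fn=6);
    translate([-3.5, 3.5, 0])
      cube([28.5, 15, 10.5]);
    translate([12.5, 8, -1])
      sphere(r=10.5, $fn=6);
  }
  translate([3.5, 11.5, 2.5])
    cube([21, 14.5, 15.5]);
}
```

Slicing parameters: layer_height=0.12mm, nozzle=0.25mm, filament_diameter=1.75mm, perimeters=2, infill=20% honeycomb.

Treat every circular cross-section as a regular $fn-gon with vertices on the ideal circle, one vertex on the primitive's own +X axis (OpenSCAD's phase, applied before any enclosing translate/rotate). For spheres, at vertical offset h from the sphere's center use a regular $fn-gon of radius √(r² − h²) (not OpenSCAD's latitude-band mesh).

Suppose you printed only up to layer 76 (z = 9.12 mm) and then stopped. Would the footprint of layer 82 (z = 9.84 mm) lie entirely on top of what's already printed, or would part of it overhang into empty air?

entirely on top

Compare the two slices. At z = 9.12: the r=4 cylinder contributes a regular 6-gon of circumradius 4 (area = (6/2)·4.000²·sin(360°/6) = 41.57 mm²); the cube at (-3.5, 3.5) (footprint 28.5×15) is included at this height (area 427.50 mm²); the r=10.5 sphere at (12.5, 8) contributes a regular 6-gon of circumradius √(10.5²−10.12²) = 2.799 (area = (6/2)·2.799²·sin(360°/6) = 20.36 mm²); Taking the first minus the rest: starting from the r=4 cylinder (41.57 mm²), the 28.5×15 cube at (-3.5, 3.5) misses the remaining region (no effect); the r=10.5 sphere at (12.5, 8) misses the remaining region (no effect) — area = 41.57 mm²; the cube at (3.5, 11.5) is present — its section is the full 21×14.5 rectangle (area 304.50 mm²); Taking the first minus the rest: starting from the result so far (41.57 mm²), the 21×14.5 cube at (3.5, 11.5) misses the remaining region (no effect) — area = 41.57 mm². At z = 9.84: the r=4 cylinder gives a regular 6-gon of circumradius 4 (constant along its height) (area = (6/2)·4.000²·sin(360°/6) = 41.57 mm²); the cube at (-3.5, 3.5) is present — its section is the full 28.5×15 rectangle (area 427.50 mm²); the sphere at (12.5, 8) does not reach this height (|z−center|=10.840 > r=10.5); After the difference (first − rest): starting from the r=4 cylinder (41.57 mm²), the 28.5×15 cube at (-3.5, 3.5) misses the remaining region (no effect) — area = 41.57 mm²; the cube at (3.5, 11.5) is present — its section is the full 21×14.5 rectangle (area 304.50 mm²); Taking the first minus the rest: starting from the result so far (41.57 mm²), the 21×14.5 cube at (3.5, 11.5) misses the remaining region (no effect) — area = 41.57 mm². Checking containment: the cross-section at z = 9.84 is a subset of the cross-section at z = 9.12.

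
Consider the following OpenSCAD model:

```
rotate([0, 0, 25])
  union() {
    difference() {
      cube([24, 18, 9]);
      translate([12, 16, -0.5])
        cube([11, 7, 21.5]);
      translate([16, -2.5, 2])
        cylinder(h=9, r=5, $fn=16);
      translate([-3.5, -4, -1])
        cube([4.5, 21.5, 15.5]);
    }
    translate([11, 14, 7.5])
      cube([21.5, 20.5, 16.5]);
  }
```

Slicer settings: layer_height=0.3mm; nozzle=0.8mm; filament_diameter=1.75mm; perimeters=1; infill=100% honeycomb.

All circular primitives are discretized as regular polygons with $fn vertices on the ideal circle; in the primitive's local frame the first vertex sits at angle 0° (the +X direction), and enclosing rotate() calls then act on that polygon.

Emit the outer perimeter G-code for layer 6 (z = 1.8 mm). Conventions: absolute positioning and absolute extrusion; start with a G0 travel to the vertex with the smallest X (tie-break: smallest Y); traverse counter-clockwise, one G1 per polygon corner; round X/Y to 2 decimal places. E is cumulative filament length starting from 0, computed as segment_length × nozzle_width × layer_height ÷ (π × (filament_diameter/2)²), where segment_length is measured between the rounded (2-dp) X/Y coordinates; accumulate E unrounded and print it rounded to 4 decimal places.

At z = 1.8 mm: the cube is present — its section is the full 24×18 rectangle; the 11×7 cube at (12, 16) contributes its full rectangle; the cylinder at (16, -2.5) is not intersected at this z (z outside [2, 11]); the cube at (-3.5, -4) (footprint 4.5×21.5) is included at this height; After the difference (first − rest): starting from the 24×18 cube, the 11×7 cube at (12, 16) partially overlaps it — only the 22.00 mm² overlap (of its 77.00 mm²) is removed, clipping the outline; the 4.5×21.5 cube at (-3.5, -4) partially overlaps it — only the 17.50 mm² overlap (of its 96.75 mm²) is removed, clipping the outline — 1 connected region; the cube at (11, 14) does not reach this height (z outside [7.5, 24]); Taking the union: only that combined region is present, so the union is just that shape — 1 connected region; (whole slice rotated 25° about Z — lengths, areas and connectivity unchanged). The outline is a single polygon with 10 vertices. Extrusion per mm of travel: 0.8 × 0.3 / (π × 0.875²) = 0.099780. Accumulating E over each segment gives final E = 8.7802.

G0 X-7.61 Y16.31 Z1.80
G1 X-7.40 Y15.86 E0.0495
G1 X-6.49 Y16.28 E0.1496
G1 X0.91 Y0.42 E1.8959
G1 X21.75 Y10.14 E4.1903
G1 X14.14 Y26.46 E5.9871
G1 X13.24 Y26.03 E6.0866
G1 X14.08 Y24.22 E6.2857
G1 X4.11 Y19.57 E7.3834
G1 X3.27 Y21.38 E7.5825
G1 X-7.61 Y16.31 E8.7802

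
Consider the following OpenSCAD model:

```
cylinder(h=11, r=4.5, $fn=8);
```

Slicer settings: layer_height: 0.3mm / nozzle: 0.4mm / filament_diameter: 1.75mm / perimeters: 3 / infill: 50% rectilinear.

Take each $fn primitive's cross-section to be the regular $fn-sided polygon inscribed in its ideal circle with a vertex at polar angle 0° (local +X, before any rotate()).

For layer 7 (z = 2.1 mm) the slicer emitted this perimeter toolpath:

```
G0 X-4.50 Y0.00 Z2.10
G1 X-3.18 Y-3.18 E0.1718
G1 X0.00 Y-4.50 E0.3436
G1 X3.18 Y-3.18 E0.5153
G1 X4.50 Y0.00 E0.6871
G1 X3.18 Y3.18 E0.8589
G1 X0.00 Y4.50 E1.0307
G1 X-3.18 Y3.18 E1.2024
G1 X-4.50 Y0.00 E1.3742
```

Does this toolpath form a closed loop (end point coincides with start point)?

Start point (G0): (-4.50, 0.00). End point (last G1): the path returns to the start — closed.

yes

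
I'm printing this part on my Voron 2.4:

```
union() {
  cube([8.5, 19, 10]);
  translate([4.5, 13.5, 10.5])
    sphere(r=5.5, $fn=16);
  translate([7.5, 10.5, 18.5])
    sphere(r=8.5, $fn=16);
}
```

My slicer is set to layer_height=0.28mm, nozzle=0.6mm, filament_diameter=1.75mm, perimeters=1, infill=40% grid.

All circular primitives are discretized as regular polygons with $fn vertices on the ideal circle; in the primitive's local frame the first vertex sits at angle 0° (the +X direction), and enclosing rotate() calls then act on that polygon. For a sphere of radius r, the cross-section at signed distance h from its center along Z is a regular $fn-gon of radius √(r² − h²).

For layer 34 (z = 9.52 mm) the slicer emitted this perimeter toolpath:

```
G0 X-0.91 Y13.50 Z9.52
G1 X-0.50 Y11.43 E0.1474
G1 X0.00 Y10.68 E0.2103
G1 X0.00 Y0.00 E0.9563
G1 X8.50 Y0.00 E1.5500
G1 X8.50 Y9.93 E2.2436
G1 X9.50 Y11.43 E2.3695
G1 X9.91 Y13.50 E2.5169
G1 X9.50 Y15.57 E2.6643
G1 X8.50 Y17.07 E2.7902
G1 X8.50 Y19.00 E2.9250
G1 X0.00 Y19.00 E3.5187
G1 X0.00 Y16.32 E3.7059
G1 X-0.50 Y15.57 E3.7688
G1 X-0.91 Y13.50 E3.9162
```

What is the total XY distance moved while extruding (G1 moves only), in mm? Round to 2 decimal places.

56.07 mm

Sum the Euclidean lengths of each G1 segment: total = 56.07 mm.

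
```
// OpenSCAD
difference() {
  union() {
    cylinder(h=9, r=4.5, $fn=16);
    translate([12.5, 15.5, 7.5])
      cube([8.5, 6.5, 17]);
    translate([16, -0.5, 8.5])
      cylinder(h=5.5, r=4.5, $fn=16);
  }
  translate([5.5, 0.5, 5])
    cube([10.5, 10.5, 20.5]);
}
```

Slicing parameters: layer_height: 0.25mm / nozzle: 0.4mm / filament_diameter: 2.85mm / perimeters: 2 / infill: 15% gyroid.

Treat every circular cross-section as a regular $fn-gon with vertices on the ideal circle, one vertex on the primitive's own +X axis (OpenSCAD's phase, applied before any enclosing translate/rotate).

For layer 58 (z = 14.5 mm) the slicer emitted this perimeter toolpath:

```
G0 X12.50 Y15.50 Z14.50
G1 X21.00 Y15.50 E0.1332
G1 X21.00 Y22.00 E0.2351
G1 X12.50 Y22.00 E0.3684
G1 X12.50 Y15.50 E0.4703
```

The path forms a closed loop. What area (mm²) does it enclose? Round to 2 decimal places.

Apply the shoelace formula to the sequence of (X, Y) vertices; enclosed area = 55.25 mm².

55.25 mm²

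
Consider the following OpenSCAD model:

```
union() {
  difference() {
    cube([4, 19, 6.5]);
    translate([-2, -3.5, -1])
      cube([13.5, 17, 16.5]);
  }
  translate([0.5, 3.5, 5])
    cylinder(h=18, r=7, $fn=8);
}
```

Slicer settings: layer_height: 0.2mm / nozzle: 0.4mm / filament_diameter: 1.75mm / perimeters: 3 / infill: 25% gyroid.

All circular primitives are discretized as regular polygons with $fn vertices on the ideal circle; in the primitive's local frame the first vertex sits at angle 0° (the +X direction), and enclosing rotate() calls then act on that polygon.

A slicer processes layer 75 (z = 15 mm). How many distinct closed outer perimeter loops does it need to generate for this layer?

1

At z = 15 mm: the cube does not reach this height (z outside [0, 6.5]); the cube at (-2, -3.5) is present — its section is the full 13.5×17 rectangle; After the difference (first − rest): the first operand is absent here, so nothing remains; the r=7 cylinder at (0.5, 3.5) contributes a regular 8-gon of circumradius 7; Combining (union): only the r=7 cylinder at (0.5, 3.5) is present, so the union is just that shape — 1 connected region. The result has 1 disconnected region.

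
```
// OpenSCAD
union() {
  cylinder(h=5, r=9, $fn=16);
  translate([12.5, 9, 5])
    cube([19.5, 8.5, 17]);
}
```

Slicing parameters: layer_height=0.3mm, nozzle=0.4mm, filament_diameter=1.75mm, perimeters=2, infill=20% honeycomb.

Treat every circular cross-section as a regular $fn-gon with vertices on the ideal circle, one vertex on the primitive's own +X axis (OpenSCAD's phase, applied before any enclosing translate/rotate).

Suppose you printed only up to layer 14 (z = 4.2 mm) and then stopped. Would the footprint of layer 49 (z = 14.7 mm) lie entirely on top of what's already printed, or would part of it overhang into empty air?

part overhangs

Compare the two slices. At z = 4.2: the r=9 cylinder gives a regular 16-gon of circumradius 9 (constant along its height) (area = (16/2)·9.000²·sin(360°/16) = 247.98 mm²); the cube at (12.5, 9) is not intersected at this z (z outside [5, 22]); Merging all regions: only the r=9 cylinder is present, so the union is just that shape — area = 247.98 mm². At z = 14.7: the cylinder is not intersected at this z (z outside [0, 5]); the cube at (12.5, 9) is present — its section is the full 19.5×8.5 rectangle (area 165.75 mm²); Combining (union): only the 19.5×8.5 cube at (12.5, 9) is present, so the union is just that shape — area = 165.75 mm². Checking containment: at z = 14.7 the cross-section extends beyond the z = 4.2 cross-section by about 165.75 mm².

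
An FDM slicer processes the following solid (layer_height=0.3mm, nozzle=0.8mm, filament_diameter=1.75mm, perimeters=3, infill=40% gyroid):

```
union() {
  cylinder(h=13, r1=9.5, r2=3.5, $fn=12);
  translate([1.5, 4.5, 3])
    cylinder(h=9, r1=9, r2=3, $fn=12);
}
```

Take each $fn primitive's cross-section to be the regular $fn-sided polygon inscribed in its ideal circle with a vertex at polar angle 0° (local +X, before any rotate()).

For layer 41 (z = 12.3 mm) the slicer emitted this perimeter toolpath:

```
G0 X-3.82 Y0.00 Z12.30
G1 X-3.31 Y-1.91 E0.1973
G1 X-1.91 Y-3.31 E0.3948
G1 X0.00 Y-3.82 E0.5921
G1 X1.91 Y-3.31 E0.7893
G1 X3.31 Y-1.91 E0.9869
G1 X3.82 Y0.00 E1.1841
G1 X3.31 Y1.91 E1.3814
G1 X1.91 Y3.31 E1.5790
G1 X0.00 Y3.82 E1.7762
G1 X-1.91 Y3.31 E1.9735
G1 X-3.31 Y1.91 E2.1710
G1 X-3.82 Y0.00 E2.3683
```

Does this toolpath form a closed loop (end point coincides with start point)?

yes

Start point (G0): (-3.82, 0.00). End point (last G1): the path returns to the start — closed.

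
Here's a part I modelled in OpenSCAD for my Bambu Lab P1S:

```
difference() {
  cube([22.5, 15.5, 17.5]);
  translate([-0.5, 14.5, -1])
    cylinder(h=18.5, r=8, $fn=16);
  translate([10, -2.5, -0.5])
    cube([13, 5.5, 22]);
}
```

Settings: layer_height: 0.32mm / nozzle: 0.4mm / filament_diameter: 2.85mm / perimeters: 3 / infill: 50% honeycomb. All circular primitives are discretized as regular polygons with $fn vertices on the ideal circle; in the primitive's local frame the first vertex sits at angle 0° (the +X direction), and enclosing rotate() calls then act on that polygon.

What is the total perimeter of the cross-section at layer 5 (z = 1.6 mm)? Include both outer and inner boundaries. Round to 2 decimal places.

At z = 1.6 mm: the cube (footprint 22.5×15.5) is included at this height (perimeter 76.00 mm); the cylinder at (-0.5, 14.5): section is a regular 16-gon, circumradius r=8 (perimeter = 2·16·8.000·sin(180°/16) = 49.94 mm); the 13×5.5 cube at (10, -2.5) contributes its full rectangle (perimeter 37.00 mm); Taking the first minus the rest: starting from the 22.5×15.5 cube, the r=8 cylinder at (-0.5, 14.5) partially overlaps it — only the 52.41 mm² overlap (of its 195.93 mm²) is removed, clipping the outline; the 13×5.5 cube at (10, -2.5) partially overlaps it — only the 37.50 mm² overlap (of its 71.50 mm²) is removed, clipping the outline — boundary = 72.79 mm. Overall, the cross-section is a single solid region. Total boundary length (outer) = 72.79 mm.

72.79 mm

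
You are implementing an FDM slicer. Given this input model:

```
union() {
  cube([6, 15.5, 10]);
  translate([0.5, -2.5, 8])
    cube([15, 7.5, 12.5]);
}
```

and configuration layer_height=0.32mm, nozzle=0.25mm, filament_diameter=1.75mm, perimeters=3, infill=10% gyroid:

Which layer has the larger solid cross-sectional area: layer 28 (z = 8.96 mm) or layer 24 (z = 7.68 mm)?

Layer 28 (z = 8.96): the cube (footprint 6×15.5) is included at this height (area 93.00 mm²); the cube at (0.5, -2.5) (footprint 15×7.5) is included at this height (area 112.50 mm²); Merging all regions: the regions partially overlap — summed areas 205.50 mm² minus the doubly-counted overlap 27.50 mm² gives 178.00 mm² — area = 178.00 mm². So its area = 178.00 mm². Layer 24 (z = 7.68): the cube is present — its section is the full 6×15.5 rectangle (area 93.00 mm²); the cube at (0.5, -2.5) does not reach this height (z outside [8, 20.5]); Taking the union: only the 6×15.5 cube is present, so the union is just that shape — area = 93.00 mm². So its area = 93.00 mm². Layer 28 is larger (178.00 vs 93.00 mm²).

layer 28 (z = 8.96 mm)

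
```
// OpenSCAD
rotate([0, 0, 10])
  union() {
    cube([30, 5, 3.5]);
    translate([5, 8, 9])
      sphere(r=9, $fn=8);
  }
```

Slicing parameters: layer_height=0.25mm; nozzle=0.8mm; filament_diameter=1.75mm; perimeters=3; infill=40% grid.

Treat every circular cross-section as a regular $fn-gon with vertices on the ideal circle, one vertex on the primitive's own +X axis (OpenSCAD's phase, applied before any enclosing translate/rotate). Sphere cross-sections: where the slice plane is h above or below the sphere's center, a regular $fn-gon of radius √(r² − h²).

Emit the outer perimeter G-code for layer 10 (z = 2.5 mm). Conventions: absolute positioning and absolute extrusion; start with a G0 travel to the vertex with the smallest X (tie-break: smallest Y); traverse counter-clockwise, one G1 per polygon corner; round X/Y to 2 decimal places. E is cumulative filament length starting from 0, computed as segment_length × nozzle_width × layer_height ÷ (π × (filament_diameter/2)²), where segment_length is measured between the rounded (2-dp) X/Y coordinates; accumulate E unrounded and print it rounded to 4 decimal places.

G0 X-2.60 Y7.67 Z2.50
G1 X-0.85 Y4.93 E0.2703
G1 X-0.87 Y4.92 E0.2722
G1 X0.00 Y0.00 E0.6876
G1 X29.54 Y5.21 E3.1818
G1 X28.68 Y10.13 E3.5971
G1 X8.96 Y6.66 E5.2620
G1 X9.67 Y9.83 E5.5321
G1 X7.11 Y13.85 E5.9284
G1 X2.45 Y14.88 E6.3253
G1 X-1.56 Y12.32 E6.7209
G1 X-2.60 Y7.67 E7.1171

At z = 2.5 mm: the 30×5 cube contributes its full rectangle; the r=9 sphere at (5, 8) contributes a regular 8-gon of circumradius √(9²−6.5²) = 6.225; Taking the union: the regions partially overlap (shared area 21.18 mm²), so overlapping operands fuse into one piece — 1 connected region; (whole slice rotated 10° about Z — lengths, areas and connectivity unchanged). The outline is a single polygon with 11 vertices. Extrusion per mm of travel: 0.8 × 0.25 / (π × 0.875²) = 0.083150. Accumulating E over each segment gives final E = 7.1171.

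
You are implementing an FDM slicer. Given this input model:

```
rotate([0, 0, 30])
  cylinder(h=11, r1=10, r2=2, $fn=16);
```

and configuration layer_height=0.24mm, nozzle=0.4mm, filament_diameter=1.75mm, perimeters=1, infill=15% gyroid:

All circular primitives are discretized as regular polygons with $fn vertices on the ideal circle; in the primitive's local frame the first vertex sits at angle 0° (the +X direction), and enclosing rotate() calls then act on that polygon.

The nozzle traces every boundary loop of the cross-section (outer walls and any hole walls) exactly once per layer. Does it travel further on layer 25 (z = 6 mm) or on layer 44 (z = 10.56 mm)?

layer 25 (z = 6 mm)

Layer 25 (z = 6): the cone (r1=10→r2=2) has section circumradius 5.636 here — a regular 16-gon (perimeter = 2·16·5.636·sin(180°/16) = 35.19 mm); (rotated 30° about Z; rotation is an isometry so areas/perimeters/island counts are preserved). So its perimeter = 35.19 mm. Layer 44 (z = 10.56): the cone (r1=10→r2=2) has section circumradius 2.320 here — a regular 16-gon (perimeter = 2·16·2.320·sin(180°/16) = 14.48 mm); (whole slice rotated 30° about Z — lengths, areas and connectivity unchanged). So its perimeter = 14.48 mm. Layer 25 is larger (35.19 vs 14.48 mm).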